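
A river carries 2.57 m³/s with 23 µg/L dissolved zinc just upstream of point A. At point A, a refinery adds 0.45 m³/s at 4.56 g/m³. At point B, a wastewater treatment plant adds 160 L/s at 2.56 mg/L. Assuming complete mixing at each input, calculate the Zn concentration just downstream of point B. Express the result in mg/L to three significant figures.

23 µg/L = 0.023 mg/L.
After input A: C = (2.57·0.023 + 0.45·4.56) / 3.02 = 0.699 mg/L.
160 L/s = 0.16 m³/s.
After input B: C = (3.02·0.699 + 0.16·2.56) / 3.18 = 0.7927 mg/L.

0.793 mg/L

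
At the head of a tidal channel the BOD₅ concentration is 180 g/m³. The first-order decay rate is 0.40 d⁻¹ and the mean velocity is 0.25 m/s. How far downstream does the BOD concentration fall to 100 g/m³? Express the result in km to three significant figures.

From C = C₀·e^(−kt), t = ln(C₀/C)/k = ln(180/100)/0.40 = 0.5878/0.40 = 1.469 d.
Distance = v·t = 0.25 m/s × 1.27e+05 s = 3.174e+04 m = 31.74 km.

31.7 km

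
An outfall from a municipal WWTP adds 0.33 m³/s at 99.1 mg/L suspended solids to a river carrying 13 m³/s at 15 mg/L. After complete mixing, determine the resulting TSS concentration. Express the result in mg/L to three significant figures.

Conservation of mass across the mixing zone: C = (0.33·99.1 + 13·15) / (0.33 + 13) = 227.7/13.33 = 17.08 mg/L.

17.1 mg/L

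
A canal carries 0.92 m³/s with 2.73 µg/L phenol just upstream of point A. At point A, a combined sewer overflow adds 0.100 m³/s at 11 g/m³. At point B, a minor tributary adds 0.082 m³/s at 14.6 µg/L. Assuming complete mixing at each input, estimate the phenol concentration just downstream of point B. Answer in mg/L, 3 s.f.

2.73 µg/L = 0.00273 mg/L.
After input A: C = (0.92·0.00273 + 0.1·11) / 1.02 = 1.081 mg/L.
14.6 µg/L = 0.0146 mg/L.
After input B: C = (1.02·1.081 + 0.082·0.0146) / 1.102 = 1.002 mg/L.

1.00 mg/L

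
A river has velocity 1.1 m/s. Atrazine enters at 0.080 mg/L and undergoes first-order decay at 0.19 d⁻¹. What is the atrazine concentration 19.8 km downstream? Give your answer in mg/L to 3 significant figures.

0.0769 mg/L

Travel time t = 19.8 km / 1.1 m/s = 1.98e+04/1.1 = 1.8e+04 s = 0.2083 d.
First-order decay: C = 0.080·exp(−0.19·0.2083) = 0.080·0.9612 = 0.0769 mg/L.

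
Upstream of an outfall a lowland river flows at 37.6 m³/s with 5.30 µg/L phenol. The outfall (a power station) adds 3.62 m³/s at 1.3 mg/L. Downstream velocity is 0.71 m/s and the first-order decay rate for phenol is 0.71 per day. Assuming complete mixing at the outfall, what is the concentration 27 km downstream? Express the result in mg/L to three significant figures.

0.0871 mg/L

5.30 µg/L = 0.0053 mg/L.
After complete mixing, C₀ = (3.62·1.3 + 37.6·0.0053) / 41.22 = 0.119 mg/L.
Travel time t = 2.7e+04 m / 0.71 m/s = 3.803e+04 s = 0.4401 d.
C = 0.119·exp(−0.71·0.4401) = 0.119·0.7316 = 0.08706 mg/L.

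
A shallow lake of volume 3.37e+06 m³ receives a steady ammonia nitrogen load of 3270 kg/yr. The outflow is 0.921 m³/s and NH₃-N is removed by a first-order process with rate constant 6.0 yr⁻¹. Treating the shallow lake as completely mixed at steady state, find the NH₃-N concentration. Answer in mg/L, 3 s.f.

Outflow Q = 0.921 m³/s × 3.156e+07 s/yr = 2.906e+07 m³/yr.
Steady-state CSTR mass balance: W = Q·C + k·V·C, so C = W/(Q + kV).
Q + kV = 2.906e+07 + 6.0·3.37e+06 = 4.928e+07 m³/yr.
C = 3270/4.928e+07 = 6.635e-05 kg/m³ = 0.06635 mg/L.

0.0663 mg/L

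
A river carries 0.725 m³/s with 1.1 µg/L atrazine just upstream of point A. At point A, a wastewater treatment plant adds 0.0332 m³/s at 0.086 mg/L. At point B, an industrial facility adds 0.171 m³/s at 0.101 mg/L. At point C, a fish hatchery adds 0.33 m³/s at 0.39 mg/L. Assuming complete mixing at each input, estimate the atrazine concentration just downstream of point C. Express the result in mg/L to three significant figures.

0.119 mg/L

1.1 µg/L = 0.0011 mg/L.
After input A: C = (0.725·0.0011 + 0.0332·0.086) / 0.7582 = 0.004818 mg/L.
After input B: C = (0.7582·0.004818 + 0.171·0.101) / 0.9292 = 0.02252 mg/L.
After input C: C = (0.9292·0.02252 + 0.33·0.39) / 1.259 = 0.1188 mg/L.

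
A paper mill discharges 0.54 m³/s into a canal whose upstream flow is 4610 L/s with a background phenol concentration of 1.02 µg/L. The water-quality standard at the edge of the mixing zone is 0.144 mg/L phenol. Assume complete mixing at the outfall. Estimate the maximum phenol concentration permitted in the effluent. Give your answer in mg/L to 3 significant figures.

4610 L/s = 4.61 m³/s.
1.02 µg/L = 0.00102 mg/L.
Mass balance: 0.144·5.15 = 0.54·Cₑ + 4.61·0.00102.
Cₑ = (0.7416 − 0.004702) / 0.54 = 1.365 mg/L.

1.36 mg/L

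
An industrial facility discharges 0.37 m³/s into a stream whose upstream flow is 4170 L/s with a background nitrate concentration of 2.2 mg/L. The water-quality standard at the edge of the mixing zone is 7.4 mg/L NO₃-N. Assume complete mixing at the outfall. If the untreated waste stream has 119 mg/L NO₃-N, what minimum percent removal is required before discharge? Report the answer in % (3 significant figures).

44.5 %

4170 L/s = 4.17 m³/s.
Mass balance: 7.4·4.54 = 0.37·Cₑ + 4.17·2.2.
Cₑ = (33.6 − 9.174) / 0.37 = 66.01 mg/L.
Required removal = 1 − 66.01/119 = 44.53 %.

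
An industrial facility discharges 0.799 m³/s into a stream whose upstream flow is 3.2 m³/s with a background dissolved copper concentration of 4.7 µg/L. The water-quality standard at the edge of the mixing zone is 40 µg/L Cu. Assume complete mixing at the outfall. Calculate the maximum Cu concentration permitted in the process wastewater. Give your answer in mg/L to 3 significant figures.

4.7 µg/L = 0.0047 mg/L.
40 µg/L = 0.04 mg/L.
Mass balance: 0.04·3.999 = 0.799·Cₑ + 3.2·0.0047.
Cₑ = (0.16 − 0.01504) / 0.799 = 0.1814 mg/L.

0.181 mg/L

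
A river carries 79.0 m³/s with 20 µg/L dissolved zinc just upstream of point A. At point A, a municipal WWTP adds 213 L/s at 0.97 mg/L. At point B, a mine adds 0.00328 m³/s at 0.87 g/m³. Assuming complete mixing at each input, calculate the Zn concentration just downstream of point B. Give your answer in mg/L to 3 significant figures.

20 µg/L = 0.02 mg/L.
213 L/s = 0.213 m³/s.
After input A: C = (79·0.02 + 0.213·0.97) / 79.21 = 0.02255 mg/L.
After input B: C = (79.21·0.02255 + 0.00328·0.87) / 79.22 = 0.02259 mg/L.

0.0226 mg/L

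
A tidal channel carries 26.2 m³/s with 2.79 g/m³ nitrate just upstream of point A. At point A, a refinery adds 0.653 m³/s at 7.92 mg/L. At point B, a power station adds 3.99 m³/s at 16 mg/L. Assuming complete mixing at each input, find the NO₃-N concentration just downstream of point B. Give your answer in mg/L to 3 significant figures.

4.61 mg/L

After input A: C = (26.2·2.79 + 0.653·7.92) / 26.85 = 2.915 mg/L.
After input B: C = (26.85·2.915 + 3.99·16) / 30.84 = 4.608 mg/L.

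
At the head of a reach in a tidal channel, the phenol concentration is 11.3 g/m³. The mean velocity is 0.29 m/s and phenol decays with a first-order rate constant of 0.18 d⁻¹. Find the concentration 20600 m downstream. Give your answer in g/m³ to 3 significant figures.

9.75 g/m³

Travel time t = 20600 m / 0.29 m/s = 2.06e+04/0.29 = 7.103e+04 s = 0.8222 d.
First-order decay: C = 11.3·exp(−0.18·0.8222) = 11.3·0.8624 = 9.746 g/m³.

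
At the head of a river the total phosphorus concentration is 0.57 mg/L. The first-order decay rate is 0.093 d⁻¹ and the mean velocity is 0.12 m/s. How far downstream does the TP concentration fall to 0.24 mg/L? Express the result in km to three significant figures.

96.4 km

From C = C₀·e^(−kt), t = ln(C₀/C)/k = ln(0.57/0.24)/0.093 = 0.865/0.093 = 9.301 d.
Distance = v·t = 0.12 m/s × 8.036e+05 s = 9.643e+04 m = 96.43 km.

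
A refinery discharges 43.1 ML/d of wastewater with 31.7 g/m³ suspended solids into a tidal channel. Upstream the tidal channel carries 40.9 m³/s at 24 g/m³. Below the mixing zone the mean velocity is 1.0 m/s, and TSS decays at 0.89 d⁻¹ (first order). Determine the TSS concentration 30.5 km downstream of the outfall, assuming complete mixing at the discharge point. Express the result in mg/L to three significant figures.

17.6 mg/L

43.1 ML/d = 0.4988 m³/s.
After complete mixing, C₀ = (0.4988·31.7 + 40.9·24) / 41.4 = 24.09 mg/L.
Travel time t = 3.05e+04 m / 1.0 m/s = 3.05e+04 s = 0.353 d.
C = 24.09·exp(−0.89·0.353) = 24.09·0.7304 = 17.6 mg/L.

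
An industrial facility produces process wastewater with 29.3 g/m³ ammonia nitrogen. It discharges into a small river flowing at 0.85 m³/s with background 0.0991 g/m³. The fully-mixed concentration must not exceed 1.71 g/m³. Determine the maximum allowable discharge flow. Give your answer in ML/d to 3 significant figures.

4.29 ML/d

Mass balance at complete mixing: C_std·(Q_w + Q_r) = Q_w·C_e + Q_r·C_b.
Rearranging, Q_w = Q_r·(C_std − C_b)/(C_e − C_std) = 0.85·(1.71 − 0.0991) / (29.3 − 1.71) = 0.04963 m³/s.
= 4.288 ML/d.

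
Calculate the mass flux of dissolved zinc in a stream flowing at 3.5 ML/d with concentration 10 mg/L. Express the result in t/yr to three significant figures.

12.8 t/yr

3.5 ML/d = 0.04051 m³/s.
Mass flux = Q·C = 0.04051 m³/s × 10 g/m³ = 0.4051 g/s.
= 0.4051 g/s × 31.56 = 12.78 t/yr.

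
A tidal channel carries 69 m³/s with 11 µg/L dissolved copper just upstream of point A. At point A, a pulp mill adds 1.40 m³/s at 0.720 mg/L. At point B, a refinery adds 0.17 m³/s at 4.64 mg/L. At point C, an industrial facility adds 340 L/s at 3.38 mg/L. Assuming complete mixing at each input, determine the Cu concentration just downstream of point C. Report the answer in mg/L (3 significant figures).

11 µg/L = 0.011 mg/L.
After input A: C = (69·0.011 + 1.4·0.72) / 70.4 = 0.0251 mg/L.
After input B: C = (70.4·0.0251 + 0.17·4.64) / 70.57 = 0.03622 mg/L.
340 L/s = 0.34 m³/s.
After input C: C = (70.57·0.03622 + 0.34·3.38) / 70.91 = 0.05225 mg/L.

0.0522 mg/L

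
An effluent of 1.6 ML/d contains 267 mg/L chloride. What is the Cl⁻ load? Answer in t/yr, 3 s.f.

156 t/yr

1.6 ML/d = 0.01852 m³/s.
Mass flux = Q·C = 0.01852 m³/s × 267 g/m³ = 4.944 g/s.
= 4.944 g/s × 31.56 = 156 t/yr.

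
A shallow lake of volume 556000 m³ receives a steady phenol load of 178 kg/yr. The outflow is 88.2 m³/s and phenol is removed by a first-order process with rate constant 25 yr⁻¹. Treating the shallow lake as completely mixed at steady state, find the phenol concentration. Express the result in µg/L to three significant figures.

Outflow Q = 88.2 m³/s × 3.156e+07 s/yr = 2.783e+09 m³/yr.
Steady-state CSTR mass balance: W = Q·C + k·V·C, so C = W/(Q + kV).
Q + kV = 2.783e+09 + 25·556000 = 2.797e+09 m³/yr.
C = 178/2.797e+09 = 6.363e-08 kg/m³ = 6.363e-05 mg/L = 0.06363 µg/L.

0.0636 µg/L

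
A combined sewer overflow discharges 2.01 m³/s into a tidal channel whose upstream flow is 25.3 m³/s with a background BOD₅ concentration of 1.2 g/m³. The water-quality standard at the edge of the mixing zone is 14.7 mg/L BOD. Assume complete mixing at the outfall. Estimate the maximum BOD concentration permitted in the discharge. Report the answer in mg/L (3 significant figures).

Mass balance: 14.7·27.31 = 2.01·Cₑ + 25.3·1.2.
Cₑ = (401.5 − 30.36) / 2.01 = 184.6 mg/L.

185 mg/L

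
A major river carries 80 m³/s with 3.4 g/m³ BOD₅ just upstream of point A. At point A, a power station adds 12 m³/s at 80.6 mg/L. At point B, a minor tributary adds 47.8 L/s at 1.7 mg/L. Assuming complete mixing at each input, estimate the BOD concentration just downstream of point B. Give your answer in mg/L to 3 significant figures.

13.5 mg/L

After input A: C = (80·3.4 + 12·80.6) / 92 = 13.47 mg/L.
47.8 L/s = 0.0478 m³/s.
After input B: C = (92·13.47 + 0.0478·1.7) / 92.05 = 13.46 mg/L.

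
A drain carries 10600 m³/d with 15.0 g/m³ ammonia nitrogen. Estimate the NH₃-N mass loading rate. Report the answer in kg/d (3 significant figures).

10600 m³/d = 0.1227 m³/s.
Mass flux = Q·C = 0.1227 m³/s × 15 g/m³ = 1.84 g/s.
= 1.84 g/s × 86.4 = 159 kg/d.

159 kg/d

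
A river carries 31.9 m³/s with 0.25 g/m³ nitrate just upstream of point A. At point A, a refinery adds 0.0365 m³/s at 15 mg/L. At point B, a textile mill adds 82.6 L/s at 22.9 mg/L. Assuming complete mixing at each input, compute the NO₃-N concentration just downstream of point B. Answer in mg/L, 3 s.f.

After input A: C = (31.9·0.25 + 0.0365·15) / 31.94 = 0.2669 mg/L.
82.6 L/s = 0.0826 m³/s.
After input B: C = (31.94·0.2669 + 0.0826·22.9) / 32.02 = 0.3252 mg/L.

0.325 mg/L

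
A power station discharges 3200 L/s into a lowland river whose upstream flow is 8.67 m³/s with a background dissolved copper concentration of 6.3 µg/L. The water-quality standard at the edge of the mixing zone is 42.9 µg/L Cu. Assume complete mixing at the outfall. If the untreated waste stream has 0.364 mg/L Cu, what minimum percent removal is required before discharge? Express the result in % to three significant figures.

61.0 %

3200 L/s = 3.2 m³/s.
6.3 µg/L = 0.0063 mg/L.
42.9 µg/L = 0.0429 mg/L.
Mass balance: 0.0429·11.87 = 3.2·Cₑ + 8.67·0.0063.
Cₑ = (0.5092 − 0.05462) / 3.2 = 0.1421 mg/L.
Required removal = 1 − 0.1421/0.364 = 60.97 %.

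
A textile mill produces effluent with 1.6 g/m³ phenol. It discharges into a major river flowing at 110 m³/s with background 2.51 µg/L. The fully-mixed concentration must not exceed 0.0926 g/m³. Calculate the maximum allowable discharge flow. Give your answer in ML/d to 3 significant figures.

2.51 µg/L = 0.00251 mg/L.
Mass balance at complete mixing: C_std·(Q_w + Q_r) = Q_w·C_e + Q_r·C_b.
Rearranging, Q_w = Q_r·(C_std − C_b)/(C_e − C_std) = 110·(0.0926 − 0.00251) / (1.6 − 0.0926) = 6.574 m³/s.
= 568 ML/d.

568 ML/d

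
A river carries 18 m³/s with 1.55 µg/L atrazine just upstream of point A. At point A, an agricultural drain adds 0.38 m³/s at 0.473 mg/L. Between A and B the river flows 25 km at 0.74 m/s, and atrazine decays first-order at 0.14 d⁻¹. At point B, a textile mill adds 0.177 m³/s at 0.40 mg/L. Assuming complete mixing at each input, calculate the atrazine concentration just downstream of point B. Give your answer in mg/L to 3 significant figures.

1.55 µg/L = 0.00155 mg/L.
After input A: C = (18·0.00155 + 0.38·0.473) / 18.38 = 0.0113 mg/L.
Over the 25 km reach to input B (t = 3.378e+04 s = 0.391 d), decay gives C = 0.0113·exp(−0.14·0.391) = 0.0107 mg/L.
After input B: C = (18.38·0.0107 + 0.177·0.4) / 18.56 = 0.01441 mg/L.

0.0144 mg/L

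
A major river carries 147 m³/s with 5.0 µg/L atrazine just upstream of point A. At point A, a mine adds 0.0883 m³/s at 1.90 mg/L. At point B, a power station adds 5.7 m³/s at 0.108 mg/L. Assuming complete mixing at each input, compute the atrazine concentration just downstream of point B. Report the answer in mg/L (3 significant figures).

5.0 µg/L = 0.005 mg/L.
After input A: C = (147·0.005 + 0.0883·1.9) / 147.1 = 0.006138 mg/L.
After input B: C = (147.1·0.006138 + 5.7·0.108) / 152.8 = 0.009938 mg/L.

0.00994 mg/L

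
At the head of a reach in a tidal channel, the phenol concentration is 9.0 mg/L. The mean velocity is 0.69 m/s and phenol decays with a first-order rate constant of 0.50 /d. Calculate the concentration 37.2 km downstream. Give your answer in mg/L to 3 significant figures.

Travel time t = 37.2 km / 0.69 m/s = 3.72e+04/0.69 = 5.391e+04 s = 0.624 d.
First-order decay: C = 9.0·exp(−0.50·0.624) = 9.0·0.732 = 6.588 mg/L.

6.59 mg/L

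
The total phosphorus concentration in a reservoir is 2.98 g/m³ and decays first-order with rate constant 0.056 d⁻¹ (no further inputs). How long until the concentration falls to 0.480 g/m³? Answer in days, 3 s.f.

t = ln(C₀/C)/k = ln(2.98/0.480)/0.056 = 1.826/0.056 = 32.61 d.

32.6 d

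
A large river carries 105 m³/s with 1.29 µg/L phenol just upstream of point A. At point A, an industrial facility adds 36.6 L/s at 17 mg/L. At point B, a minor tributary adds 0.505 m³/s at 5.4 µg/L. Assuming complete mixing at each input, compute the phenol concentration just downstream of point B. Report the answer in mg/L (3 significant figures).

0.00720 mg/L

1.29 µg/L = 0.00129 mg/L.
36.6 L/s = 0.0366 m³/s.
After input A: C = (105·0.00129 + 0.0366·17) / 105 = 0.007213 mg/L.
5.4 µg/L = 0.0054 mg/L.
After input B: C = (105·0.007213 + 0.505·0.0054) / 105.5 = 0.007205 mg/L.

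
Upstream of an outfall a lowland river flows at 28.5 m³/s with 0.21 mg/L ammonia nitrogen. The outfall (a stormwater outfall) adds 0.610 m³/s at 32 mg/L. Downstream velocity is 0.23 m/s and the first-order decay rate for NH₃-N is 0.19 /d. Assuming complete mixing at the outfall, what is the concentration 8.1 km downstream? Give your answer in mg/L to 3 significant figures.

After complete mixing, C₀ = (0.61·32 + 28.5·0.21) / 29.11 = 0.8762 mg/L.
Travel time t = 8100 m / 0.23 m/s = 3.522e+04 s = 0.4076 d.
C = 0.8762·exp(−0.19·0.4076) = 0.8762·0.9255 = 0.8109 mg/L.

0.811 mg/L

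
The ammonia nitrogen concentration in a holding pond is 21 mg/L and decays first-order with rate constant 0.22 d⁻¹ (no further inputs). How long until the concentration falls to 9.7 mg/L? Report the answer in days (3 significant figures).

3.51 d

t = ln(C₀/C)/k = ln(21/9.7)/0.22 = 0.7724/0.22 = 3.511 d.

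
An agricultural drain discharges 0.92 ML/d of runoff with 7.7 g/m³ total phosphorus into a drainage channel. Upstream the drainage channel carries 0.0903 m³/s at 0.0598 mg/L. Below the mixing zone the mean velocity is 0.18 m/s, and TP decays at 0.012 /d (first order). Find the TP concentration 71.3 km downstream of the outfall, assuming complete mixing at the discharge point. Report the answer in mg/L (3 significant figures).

0.819 mg/L

0.92 ML/d = 0.01065 m³/s.
After complete mixing, C₀ = (0.01065·7.7 + 0.0903·0.0598) / 0.1009 = 0.8657 mg/L.
Travel time t = 7.13e+04 m / 0.18 m/s = 3.961e+05 s = 4.585 d.
C = 0.8657·exp(−0.012·4.585) = 0.8657·0.9465 = 0.8194 mg/L.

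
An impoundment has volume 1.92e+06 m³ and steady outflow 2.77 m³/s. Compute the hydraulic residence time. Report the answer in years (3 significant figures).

Q = 2.77 m³/s × 3.156e+07 s/yr = 8.741e+07 m³/yr.
Hydraulic residence time τ = V/Q = 1.92e+06/8.741e+07 = 0.02196 yr.

0.0220 yr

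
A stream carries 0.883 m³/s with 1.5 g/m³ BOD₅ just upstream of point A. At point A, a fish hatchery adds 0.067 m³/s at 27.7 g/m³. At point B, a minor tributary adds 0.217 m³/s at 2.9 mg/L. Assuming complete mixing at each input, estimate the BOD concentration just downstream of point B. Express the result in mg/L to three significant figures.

3.26 mg/L

After input A: C = (0.883·1.5 + 0.067·27.7) / 0.95 = 3.348 mg/L.
After input B: C = (0.95·3.348 + 0.217·2.9) / 1.167 = 3.265 mg/L.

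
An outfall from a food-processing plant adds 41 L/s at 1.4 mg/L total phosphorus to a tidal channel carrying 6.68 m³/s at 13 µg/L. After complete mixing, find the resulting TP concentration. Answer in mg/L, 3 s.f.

0.0215 mg/L

41 L/s = 0.041 m³/s.
13 µg/L = 0.013 mg/L.
Flow-weighted mixing gives C = (0.041·1.4 + 6.68·0.013) / (0.041 + 6.68) = 0.1442/6.721 = 0.02146 mg/L.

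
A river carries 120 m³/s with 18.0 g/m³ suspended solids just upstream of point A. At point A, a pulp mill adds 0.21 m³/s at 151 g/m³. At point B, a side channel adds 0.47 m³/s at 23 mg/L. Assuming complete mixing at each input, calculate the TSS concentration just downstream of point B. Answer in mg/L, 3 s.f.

After input A: C = (120·18 + 0.21·151) / 120.2 = 18.23 mg/L.
After input B: C = (120.2·18.23 + 0.47·23) / 120.7 = 18.25 mg/L.

18.3 mg/L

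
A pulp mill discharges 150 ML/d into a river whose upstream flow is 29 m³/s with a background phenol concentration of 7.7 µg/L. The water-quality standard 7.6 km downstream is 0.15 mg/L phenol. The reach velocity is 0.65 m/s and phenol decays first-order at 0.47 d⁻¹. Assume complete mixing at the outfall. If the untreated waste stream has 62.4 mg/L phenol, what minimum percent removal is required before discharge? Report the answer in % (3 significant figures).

95.7 %

150 ML/d = 1.736 m³/s.
7.7 µg/L = 0.0077 mg/L.
Travel time to the compliance point: t = 7600/0.65 = 1.169e+04 s = 0.1353 d; decay factor exp(−0.47·0.1353) = 0.9384.
So the concentration just after mixing may be at most 0.15/0.9384 = 0.1599 mg/L.
Mass balance: 0.1599·30.74 = 1.736·Cₑ + 29·0.0077.
Cₑ = (4.913 − 0.2233) / 1.736 = 2.701 mg/L.
Required removal = 1 − 2.701/62.4 = 95.67 %.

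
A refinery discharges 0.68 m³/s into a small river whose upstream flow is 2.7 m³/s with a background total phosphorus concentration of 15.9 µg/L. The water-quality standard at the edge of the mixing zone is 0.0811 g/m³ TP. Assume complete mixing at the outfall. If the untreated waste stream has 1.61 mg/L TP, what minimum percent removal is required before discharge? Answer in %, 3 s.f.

78.9 %

15.9 µg/L = 0.0159 mg/L.
Mass balance: 0.0811·3.38 = 0.68·Cₑ + 2.7·0.0159.
Cₑ = (0.2741 − 0.04293) / 0.68 = 0.34 mg/L.
Required removal = 1 − 0.34/1.61 = 78.88 %.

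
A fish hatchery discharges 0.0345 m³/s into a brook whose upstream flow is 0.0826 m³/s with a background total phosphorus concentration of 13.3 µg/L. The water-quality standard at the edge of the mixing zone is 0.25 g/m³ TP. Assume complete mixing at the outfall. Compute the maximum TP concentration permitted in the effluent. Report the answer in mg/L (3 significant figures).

0.817 mg/L

13.3 µg/L = 0.0133 mg/L.
Mass balance: 0.25·0.1171 = 0.0345·Cₑ + 0.0826·0.0133.
Cₑ = (0.02928 − 0.001099) / 0.0345 = 0.8167 mg/L.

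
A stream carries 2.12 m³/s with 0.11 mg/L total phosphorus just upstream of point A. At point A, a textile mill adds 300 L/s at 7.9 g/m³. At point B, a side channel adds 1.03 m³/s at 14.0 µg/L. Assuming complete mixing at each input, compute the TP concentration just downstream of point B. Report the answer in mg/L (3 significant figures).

0.759 mg/L

300 L/s = 0.3 m³/s.
After input A: C = (2.12·0.11 + 0.3·7.9) / 2.42 = 1.076 mg/L.
14.0 µg/L = 0.014 mg/L.
After input B: C = (2.42·1.076 + 1.03·0.014) / 3.45 = 0.7587 mg/L.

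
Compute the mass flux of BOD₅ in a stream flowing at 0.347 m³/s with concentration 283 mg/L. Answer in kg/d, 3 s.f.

8480 kg/d

Mass flux = Q·C = 0.347 m³/s × 283 g/m³ = 98.2 g/s.
= 98.2 g/s × 86.4 = 8485 kg/d.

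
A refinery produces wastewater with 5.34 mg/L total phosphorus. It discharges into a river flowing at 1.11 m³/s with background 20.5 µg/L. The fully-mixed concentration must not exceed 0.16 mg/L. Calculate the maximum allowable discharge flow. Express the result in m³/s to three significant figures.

20.5 µg/L = 0.0205 mg/L.
Mass balance at complete mixing: C_std·(Q_w + Q_r) = Q_w·C_e + Q_r·C_b.
Rearranging, Q_w = Q_r·(C_std − C_b)/(C_e − C_std) = 1.11·(0.16 − 0.0205) / (5.34 − 0.16) = 0.02989 m³/s.

0.0299 m³/s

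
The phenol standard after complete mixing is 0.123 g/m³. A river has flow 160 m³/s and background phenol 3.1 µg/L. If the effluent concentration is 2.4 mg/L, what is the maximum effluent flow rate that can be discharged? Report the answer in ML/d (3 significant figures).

3.1 µg/L = 0.0031 mg/L.
Mass balance at complete mixing: C_std·(Q_w + Q_r) = Q_w·C_e + Q_r·C_b.
Rearranging, Q_w = Q_r·(C_std − C_b)/(C_e − C_std) = 160·(0.123 − 0.0031) / (2.4 − 0.123) = 8.425 m³/s.
= 727.9 ML/d.

728 ML/d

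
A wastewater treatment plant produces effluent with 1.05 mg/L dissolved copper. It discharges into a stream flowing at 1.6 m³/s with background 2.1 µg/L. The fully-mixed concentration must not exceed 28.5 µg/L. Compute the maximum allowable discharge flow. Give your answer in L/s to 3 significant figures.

41.4 L/s

2.1 µg/L = 0.0021 mg/L.
28.5 µg/L = 0.0285 mg/L.
Mass balance at complete mixing: C_std·(Q_w + Q_r) = Q_w·C_e + Q_r·C_b.
Rearranging, Q_w = Q_r·(C_std − C_b)/(C_e − C_std) = 1.6·(0.0285 − 0.0021) / (1.05 − 0.0285) = 0.04135 m³/s.
= 41.35 L/s.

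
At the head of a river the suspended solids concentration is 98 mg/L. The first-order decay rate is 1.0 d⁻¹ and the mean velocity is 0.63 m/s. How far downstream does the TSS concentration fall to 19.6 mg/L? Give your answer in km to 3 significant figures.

87.6 km

From C = C₀·e^(−kt), t = ln(C₀/C)/k = ln(98/19.6)/1.0 = 1.609/1.0 = 1.609 d.
Distance = v·t = 0.63 m/s × 1.391e+05 s = 8.76e+04 m = 87.6 km.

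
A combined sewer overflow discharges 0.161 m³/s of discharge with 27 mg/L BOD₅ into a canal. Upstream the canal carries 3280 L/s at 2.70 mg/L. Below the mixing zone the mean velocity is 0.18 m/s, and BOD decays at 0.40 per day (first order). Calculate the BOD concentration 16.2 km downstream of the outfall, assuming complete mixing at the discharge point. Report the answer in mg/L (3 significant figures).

3280 L/s = 3.28 m³/s.
After complete mixing, C₀ = (0.161·27 + 3.28·2.7) / 3.441 = 3.837 mg/L.
Travel time t = 1.62e+04 m / 0.18 m/s = 9e+04 s = 1.042 d.
C = 3.837·exp(−0.40·1.042) = 3.837·0.6592 = 2.529 mg/L.

2.53 mg/L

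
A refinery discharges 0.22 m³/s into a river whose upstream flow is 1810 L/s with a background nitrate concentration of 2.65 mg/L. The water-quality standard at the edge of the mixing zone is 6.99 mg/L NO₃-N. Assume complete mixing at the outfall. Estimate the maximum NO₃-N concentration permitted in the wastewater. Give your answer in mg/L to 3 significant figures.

1810 L/s = 1.81 m³/s.
Mass balance: 6.99·2.03 = 0.22·Cₑ + 1.81·2.65.
Cₑ = (14.19 − 4.796) / 0.22 = 42.7 mg/L.

42.7 mg/L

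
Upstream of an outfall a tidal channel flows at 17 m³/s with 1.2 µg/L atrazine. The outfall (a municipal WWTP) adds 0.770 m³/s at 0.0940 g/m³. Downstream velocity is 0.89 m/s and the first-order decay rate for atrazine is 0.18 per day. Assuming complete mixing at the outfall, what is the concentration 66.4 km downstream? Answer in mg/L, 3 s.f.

1.2 µg/L = 0.0012 mg/L.
After complete mixing, C₀ = (0.77·0.094 + 17·0.0012) / 17.77 = 0.005221 mg/L.
Travel time t = 6.64e+04 m / 0.89 m/s = 7.461e+04 s = 0.8635 d.
C = 0.005221·exp(−0.18·0.8635) = 0.005221·0.856 = 0.00447 mg/L.

0.00447 mg/L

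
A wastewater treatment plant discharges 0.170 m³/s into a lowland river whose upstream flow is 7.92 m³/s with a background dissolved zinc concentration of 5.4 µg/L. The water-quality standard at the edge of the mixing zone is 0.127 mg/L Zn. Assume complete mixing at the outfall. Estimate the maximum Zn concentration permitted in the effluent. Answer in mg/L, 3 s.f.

5.4 µg/L = 0.0054 mg/L.
Mass balance: 0.127·8.09 = 0.17·Cₑ + 7.92·0.0054.
Cₑ = (1.027 − 0.04277) / 0.17 = 5.792 mg/L.

5.79 mg/L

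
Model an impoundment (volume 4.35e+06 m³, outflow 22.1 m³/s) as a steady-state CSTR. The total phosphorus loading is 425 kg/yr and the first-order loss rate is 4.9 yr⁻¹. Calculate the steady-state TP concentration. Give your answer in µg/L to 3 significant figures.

0.591 µg/L

Outflow Q = 22.1 m³/s × 3.156e+07 s/yr = 6.974e+08 m³/yr.
Steady-state CSTR mass balance: W = Q·C + k·V·C, so C = W/(Q + kV).
Q + kV = 6.974e+08 + 4.9·4.35e+06 = 7.187e+08 m³/yr.
C = 425/7.187e+08 = 5.913e-07 kg/m³ = 0.0005913 mg/L = 0.5913 µg/L.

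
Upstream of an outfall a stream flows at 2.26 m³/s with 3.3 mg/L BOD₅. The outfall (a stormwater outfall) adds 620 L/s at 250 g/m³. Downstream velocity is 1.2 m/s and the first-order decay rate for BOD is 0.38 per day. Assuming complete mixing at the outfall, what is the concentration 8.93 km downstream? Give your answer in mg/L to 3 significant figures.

54.6 mg/L

620 L/s = 0.62 m³/s.
After complete mixing, C₀ = (0.62·250 + 2.26·3.3) / 2.88 = 56.41 mg/L.
Travel time t = 8930 m / 1.2 m/s = 7442 s = 0.08613 d.
C = 56.41·exp(−0.38·0.08613) = 56.41·0.9678 = 54.59 mg/L.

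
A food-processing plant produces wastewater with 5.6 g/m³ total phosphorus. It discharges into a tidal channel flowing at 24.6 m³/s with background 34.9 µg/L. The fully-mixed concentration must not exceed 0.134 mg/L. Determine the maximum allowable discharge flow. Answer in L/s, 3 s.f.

34.9 µg/L = 0.0349 mg/L.
Mass balance at complete mixing: C_std·(Q_w + Q_r) = Q_w·C_e + Q_r·C_b.
Rearranging, Q_w = Q_r·(C_std − C_b)/(C_e − C_std) = 24.6·(0.134 − 0.0349) / (5.6 − 0.134) = 0.446 m³/s.
= 446 L/s.

446 L/s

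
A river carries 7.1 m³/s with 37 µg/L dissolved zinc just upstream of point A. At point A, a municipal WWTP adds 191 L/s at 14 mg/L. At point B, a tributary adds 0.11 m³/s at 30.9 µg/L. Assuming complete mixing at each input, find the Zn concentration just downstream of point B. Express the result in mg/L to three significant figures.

37 µg/L = 0.037 mg/L.
191 L/s = 0.191 m³/s.
After input A: C = (7.1·0.037 + 0.191·14) / 7.291 = 0.4028 mg/L.
30.9 µg/L = 0.0309 mg/L.
After input B: C = (7.291·0.4028 + 0.11·0.0309) / 7.401 = 0.3973 mg/L.

0.397 mg/L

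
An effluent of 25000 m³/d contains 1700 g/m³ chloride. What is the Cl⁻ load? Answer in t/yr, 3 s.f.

25000 m³/d = 0.2894 m³/s.
Mass flux = Q·C = 0.2894 m³/s × 1700 g/m³ = 491.9 g/s.
= 491.9 g/s × 31.56 = 1.552e+04 t/yr.

15500 t/yr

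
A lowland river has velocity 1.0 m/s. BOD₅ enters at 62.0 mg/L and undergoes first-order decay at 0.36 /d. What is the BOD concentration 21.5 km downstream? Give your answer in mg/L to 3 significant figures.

56.7 mg/L

Travel time t = 21.5 km / 1.0 m/s = 2.15e+04/1.0 = 2.15e+04 s = 0.2488 d.
First-order decay: C = 62.0·exp(−0.36·0.2488) = 62.0·0.9143 = 56.69 mg/L.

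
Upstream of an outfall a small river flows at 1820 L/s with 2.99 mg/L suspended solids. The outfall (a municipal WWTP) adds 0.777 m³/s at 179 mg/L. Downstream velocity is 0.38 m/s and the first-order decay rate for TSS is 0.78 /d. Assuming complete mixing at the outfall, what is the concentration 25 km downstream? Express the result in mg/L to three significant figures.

30.7 mg/L

1820 L/s = 1.82 m³/s.
After complete mixing, C₀ = (0.777·179 + 1.82·2.99) / 2.597 = 55.65 mg/L.
Travel time t = 2.5e+04 m / 0.38 m/s = 6.579e+04 s = 0.7615 d.
C = 55.65·exp(−0.78·0.7615) = 55.65·0.5522 = 30.73 mg/L.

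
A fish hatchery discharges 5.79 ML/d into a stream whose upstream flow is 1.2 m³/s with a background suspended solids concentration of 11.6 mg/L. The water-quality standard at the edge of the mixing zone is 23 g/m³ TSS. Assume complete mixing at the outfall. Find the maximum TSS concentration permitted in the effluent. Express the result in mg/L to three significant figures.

5.79 ML/d = 0.06701 m³/s.
Mass balance: 23·1.267 = 0.06701·Cₑ + 1.2·11.6.
Cₑ = (29.14 − 13.92) / 0.06701 = 227.1 mg/L.

227 mg/L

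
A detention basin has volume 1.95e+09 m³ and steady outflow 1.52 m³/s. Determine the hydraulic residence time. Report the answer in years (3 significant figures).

40.7 yr

Q = 1.52 m³/s × 3.156e+07 s/yr = 4.797e+07 m³/yr.
Hydraulic residence time τ = V/Q = 1.95e+09/4.797e+07 = 40.65 yr.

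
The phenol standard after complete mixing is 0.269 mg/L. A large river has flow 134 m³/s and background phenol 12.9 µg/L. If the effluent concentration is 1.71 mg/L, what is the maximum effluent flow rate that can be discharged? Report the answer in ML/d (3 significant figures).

12.9 µg/L = 0.0129 mg/L.
Mass balance at complete mixing: C_std·(Q_w + Q_r) = Q_w·C_e + Q_r·C_b.
Rearranging, Q_w = Q_r·(C_std − C_b)/(C_e − C_std) = 134·(0.269 − 0.0129) / (1.71 − 0.269) = 23.81 m³/s.
= 2058 ML/d.

2060 ML/d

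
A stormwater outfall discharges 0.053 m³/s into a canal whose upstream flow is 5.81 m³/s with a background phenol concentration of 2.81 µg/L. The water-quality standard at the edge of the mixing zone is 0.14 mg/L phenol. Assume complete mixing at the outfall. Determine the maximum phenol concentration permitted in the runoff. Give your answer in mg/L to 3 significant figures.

2.81 µg/L = 0.00281 mg/L.
Mass balance: 0.14·5.863 = 0.053·Cₑ + 5.81·0.00281.
Cₑ = (0.8208 − 0.01633) / 0.053 = 15.18 mg/L.

15.2 mg/L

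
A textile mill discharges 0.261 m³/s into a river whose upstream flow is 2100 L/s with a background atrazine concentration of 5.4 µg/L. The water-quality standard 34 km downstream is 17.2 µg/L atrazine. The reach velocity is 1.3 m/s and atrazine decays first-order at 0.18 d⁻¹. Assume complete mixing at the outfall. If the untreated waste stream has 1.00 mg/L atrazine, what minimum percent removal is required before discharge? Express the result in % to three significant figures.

2100 L/s = 2.1 m³/s.
5.4 µg/L = 0.0054 mg/L.
17.2 µg/L = 0.0172 mg/L.
Travel time to the compliance point: t = 3.4e+04/1.3 = 2.615e+04 s = 0.3027 d; decay factor exp(−0.18·0.3027) = 0.947.
So the concentration just after mixing may be at most 0.0172/0.947 = 0.01816 mg/L.
Mass balance: 0.01816·2.361 = 0.261·Cₑ + 2.1·0.0054.
Cₑ = (0.04288 − 0.01134) / 0.261 = 0.1209 mg/L.
Required removal = 1 − 0.1209/1.00 = 87.91 %.

87.9 %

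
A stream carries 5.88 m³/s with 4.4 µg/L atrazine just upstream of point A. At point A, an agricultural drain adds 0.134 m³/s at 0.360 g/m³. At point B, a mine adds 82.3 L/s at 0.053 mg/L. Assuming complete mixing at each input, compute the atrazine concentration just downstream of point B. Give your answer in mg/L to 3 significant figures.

0.0129 mg/L

4.4 µg/L = 0.0044 mg/L.
After input A: C = (5.88·0.0044 + 0.134·0.36) / 6.014 = 0.01232 mg/L.
82.3 L/s = 0.0823 m³/s.
After input B: C = (6.014·0.01232 + 0.0823·0.053) / 6.096 = 0.01287 mg/L.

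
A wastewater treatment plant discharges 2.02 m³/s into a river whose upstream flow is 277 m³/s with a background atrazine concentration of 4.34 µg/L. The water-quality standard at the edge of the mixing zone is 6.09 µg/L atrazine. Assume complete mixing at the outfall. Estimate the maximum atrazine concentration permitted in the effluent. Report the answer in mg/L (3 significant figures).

4.34 µg/L = 0.00434 mg/L.
6.09 µg/L = 0.00609 mg/L.
Mass balance: 0.00609·279 = 2.02·Cₑ + 277·0.00434.
Cₑ = (1.699 − 1.202) / 2.02 = 0.2461 mg/L.

0.246 mg/L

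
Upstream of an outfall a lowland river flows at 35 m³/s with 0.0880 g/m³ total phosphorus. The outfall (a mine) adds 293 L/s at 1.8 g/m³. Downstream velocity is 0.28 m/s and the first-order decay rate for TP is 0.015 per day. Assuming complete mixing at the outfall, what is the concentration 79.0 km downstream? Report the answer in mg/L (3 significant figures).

293 L/s = 0.293 m³/s.
After complete mixing, C₀ = (0.293·1.8 + 35·0.088) / 35.29 = 0.1022 mg/L.
Travel time t = 7.9e+04 m / 0.28 m/s = 2.821e+05 s = 3.266 d.
C = 0.1022·exp(−0.015·3.266) = 0.1022·0.9522 = 0.09733 mg/L.

0.0973 mg/L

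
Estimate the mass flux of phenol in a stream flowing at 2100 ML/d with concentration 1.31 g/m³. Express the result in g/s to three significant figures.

2100 ML/d = 24.31 m³/s.
Mass flux = Q·C = 24.31 m³/s × 1.31 g/m³ = 31.84 g/s.

31.8 g/s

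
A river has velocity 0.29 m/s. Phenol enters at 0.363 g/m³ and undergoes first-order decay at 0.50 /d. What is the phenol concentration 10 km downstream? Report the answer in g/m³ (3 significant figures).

0.297 g/m³

Travel time t = 10 km / 0.29 m/s = 1e+04/0.29 = 3.448e+04 s = 0.3991 d.
First-order decay: C = 0.363·exp(−0.50·0.3991) = 0.363·0.8191 = 0.2973 g/m³.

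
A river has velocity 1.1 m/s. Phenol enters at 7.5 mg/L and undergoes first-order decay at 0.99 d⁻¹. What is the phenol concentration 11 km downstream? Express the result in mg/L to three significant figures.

6.69 mg/L

Travel time t = 11 km / 1.1 m/s = 1.1e+04/1.1 = 1e+04 s = 0.1157 d.
First-order decay: C = 7.5·exp(−0.99·0.1157) = 7.5·0.8917 = 6.688 mg/L.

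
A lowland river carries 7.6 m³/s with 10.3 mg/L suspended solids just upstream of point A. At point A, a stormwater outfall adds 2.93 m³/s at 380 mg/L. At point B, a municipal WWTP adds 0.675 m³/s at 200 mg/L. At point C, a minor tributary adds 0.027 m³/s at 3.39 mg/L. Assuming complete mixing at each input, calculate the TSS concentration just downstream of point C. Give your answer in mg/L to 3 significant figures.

118 mg/L

After input A: C = (7.6·10.3 + 2.93·380) / 10.53 = 113.2 mg/L.
After input B: C = (10.53·113.2 + 0.675·200) / 11.21 = 118.4 mg/L.
After input C: C = (11.21·118.4 + 0.027·3.39) / 11.23 = 118.1 mg/L.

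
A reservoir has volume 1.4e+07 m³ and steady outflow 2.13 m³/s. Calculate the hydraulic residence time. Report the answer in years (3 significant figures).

0.208 yr

Q = 2.13 m³/s × 3.156e+07 s/yr = 6.722e+07 m³/yr.
Hydraulic residence time τ = V/Q = 1.4e+07/6.722e+07 = 0.2083 yr.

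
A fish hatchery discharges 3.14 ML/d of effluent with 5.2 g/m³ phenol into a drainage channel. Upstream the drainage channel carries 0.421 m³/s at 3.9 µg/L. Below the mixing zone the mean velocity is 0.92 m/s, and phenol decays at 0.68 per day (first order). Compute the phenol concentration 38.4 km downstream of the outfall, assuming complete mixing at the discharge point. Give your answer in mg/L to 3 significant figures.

3.14 ML/d = 0.03634 m³/s.
3.9 µg/L = 0.0039 mg/L.
After complete mixing, C₀ = (0.03634·5.2 + 0.421·0.0039) / 0.4573 = 0.4168 mg/L.
Travel time t = 3.84e+04 m / 0.92 m/s = 4.174e+04 s = 0.4831 d.
C = 0.4168·exp(−0.68·0.4831) = 0.4168·0.72 = 0.3001 mg/L.

0.300 mg/L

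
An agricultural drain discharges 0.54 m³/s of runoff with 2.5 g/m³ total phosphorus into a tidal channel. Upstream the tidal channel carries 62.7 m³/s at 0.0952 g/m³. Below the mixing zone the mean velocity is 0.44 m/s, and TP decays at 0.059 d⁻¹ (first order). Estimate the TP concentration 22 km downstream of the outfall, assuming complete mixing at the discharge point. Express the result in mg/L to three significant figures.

After complete mixing, C₀ = (0.54·2.5 + 62.7·0.0952) / 63.24 = 0.1157 mg/L.
Travel time t = 2.2e+04 m / 0.44 m/s = 5e+04 s = 0.5787 d.
C = 0.1157·exp(−0.059·0.5787) = 0.1157·0.9664 = 0.1118 mg/L.

0.112 mg/L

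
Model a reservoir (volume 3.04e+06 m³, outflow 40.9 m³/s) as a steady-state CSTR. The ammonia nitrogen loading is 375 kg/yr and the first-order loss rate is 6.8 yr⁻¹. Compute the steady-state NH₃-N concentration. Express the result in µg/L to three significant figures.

0.286 µg/L

Outflow Q = 40.9 m³/s × 3.156e+07 s/yr = 1.291e+09 m³/yr.
Steady-state CSTR mass balance: W = Q·C + k·V·C, so C = W/(Q + kV).
Q + kV = 1.291e+09 + 6.8·3.04e+06 = 1.311e+09 m³/yr.
C = 375/1.311e+09 = 2.86e-07 kg/m³ = 0.000286 mg/L = 0.286 µg/L.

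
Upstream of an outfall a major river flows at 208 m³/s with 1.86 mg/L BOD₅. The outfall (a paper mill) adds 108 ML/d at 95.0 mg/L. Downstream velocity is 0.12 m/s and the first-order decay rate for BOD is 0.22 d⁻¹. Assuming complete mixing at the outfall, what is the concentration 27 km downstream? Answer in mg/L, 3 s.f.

1.36 mg/L

108 ML/d = 1.25 m³/s.
After complete mixing, C₀ = (1.25·95 + 208·1.86) / 209.2 = 2.416 mg/L.
Travel time t = 2.7e+04 m / 0.12 m/s = 2.25e+05 s = 2.604 d.
C = 2.416·exp(−0.22·2.604) = 2.416·0.5639 = 1.363 mg/L.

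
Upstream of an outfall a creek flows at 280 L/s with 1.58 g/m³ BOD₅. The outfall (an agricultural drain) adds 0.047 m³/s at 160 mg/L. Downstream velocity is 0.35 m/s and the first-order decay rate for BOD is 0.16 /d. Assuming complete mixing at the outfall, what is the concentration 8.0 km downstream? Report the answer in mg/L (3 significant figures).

23.3 mg/L

280 L/s = 0.28 m³/s.
After complete mixing, C₀ = (0.047·160 + 0.28·1.58) / 0.327 = 24.35 mg/L.
Travel time t = 8000 m / 0.35 m/s = 2.286e+04 s = 0.2646 d.
C = 24.35·exp(−0.16·0.2646) = 24.35·0.9586 = 23.34 mg/L.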